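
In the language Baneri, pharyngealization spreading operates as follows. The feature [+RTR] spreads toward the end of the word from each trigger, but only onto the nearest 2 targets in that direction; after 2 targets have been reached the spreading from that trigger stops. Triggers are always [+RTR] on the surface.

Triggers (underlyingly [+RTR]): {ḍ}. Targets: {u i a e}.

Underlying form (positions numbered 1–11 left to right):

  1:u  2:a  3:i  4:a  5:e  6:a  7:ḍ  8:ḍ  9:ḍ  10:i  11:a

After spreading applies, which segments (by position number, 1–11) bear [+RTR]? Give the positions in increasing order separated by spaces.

From /ḍ/ at 7 rightward: 8 /ḍ/ is itself a trigger — this domain ends here.
From /ḍ/ at 8 rightward: 9 /ḍ/ is itself a trigger — this domain ends here.
From /ḍ/ at 9 rightward: 10 /i/ → [+RTR]; 11 /a/ → [+RTR]; bound reached.
Targets with no active source: positions 1 2 3 4 5 6 stay [-emphatic].

7 8 9 10 11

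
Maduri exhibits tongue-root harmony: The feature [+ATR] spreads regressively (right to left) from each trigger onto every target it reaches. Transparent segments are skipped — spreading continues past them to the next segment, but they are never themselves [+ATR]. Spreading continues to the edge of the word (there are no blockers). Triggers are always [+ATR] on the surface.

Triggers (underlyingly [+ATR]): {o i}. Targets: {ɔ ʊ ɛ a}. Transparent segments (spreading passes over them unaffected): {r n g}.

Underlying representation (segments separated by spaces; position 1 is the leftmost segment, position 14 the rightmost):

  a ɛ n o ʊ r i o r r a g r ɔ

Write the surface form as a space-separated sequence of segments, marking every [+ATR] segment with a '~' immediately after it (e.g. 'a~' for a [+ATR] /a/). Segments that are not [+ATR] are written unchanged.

From /o/ at 4 leftward: 3 /n/ transparent; 2 /ɛ/ → [+ATR]; 1 /a/ → [+ATR]; word edge.
From /i/ at 7 leftward: 6 /r/ transparent; 5 /ʊ/ → [+ATR]; 4 /o/ is itself a trigger — this domain ends here.
From /o/ at 8 leftward: 7 /i/ is itself a trigger — this domain ends here.
Targets with no active source: positions 11 14 stay [-ATR].
[+ATR] positions on the surface: 1 2 4 5 7 8.

a~ ɛ~ n o~ ʊ~ r i~ o~ r r a g r ɔ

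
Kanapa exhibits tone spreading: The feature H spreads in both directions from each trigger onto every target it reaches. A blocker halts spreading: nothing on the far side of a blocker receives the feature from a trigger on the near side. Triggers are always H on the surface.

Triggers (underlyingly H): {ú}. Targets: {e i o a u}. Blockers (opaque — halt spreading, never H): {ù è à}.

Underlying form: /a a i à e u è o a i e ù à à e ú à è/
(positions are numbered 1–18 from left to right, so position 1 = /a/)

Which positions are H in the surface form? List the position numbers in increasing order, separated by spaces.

15 16

From /ú/ at 16 rightward: 17 /à/ blocks.
From /ú/ at 16 leftward: 15 /e/ → H; 14 /à/ blocks.
Targets with no active source: positions 1 2 3 5 6 8 9 10 11 stay [-high tone].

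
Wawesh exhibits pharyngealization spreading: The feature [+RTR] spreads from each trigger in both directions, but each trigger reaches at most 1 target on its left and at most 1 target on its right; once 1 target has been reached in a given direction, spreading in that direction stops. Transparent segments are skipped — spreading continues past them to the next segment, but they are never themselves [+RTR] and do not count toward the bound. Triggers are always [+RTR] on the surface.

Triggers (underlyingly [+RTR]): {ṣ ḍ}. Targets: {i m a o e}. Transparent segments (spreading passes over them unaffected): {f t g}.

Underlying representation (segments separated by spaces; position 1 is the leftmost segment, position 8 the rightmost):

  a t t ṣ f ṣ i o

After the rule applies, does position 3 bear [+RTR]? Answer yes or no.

From /ṣ/ at 4 rightward: 5 /f/ transparent; 6 /ṣ/ is itself a trigger — this domain ends here.
From /ṣ/ at 4 leftward: 3 /t/ transparent; 2 /t/ transparent; 1 /a/ → [+RTR]; bound reached.
From /ṣ/ at 6 rightward: 7 /i/ → [+RTR]; bound reached.
From /ṣ/ at 6 leftward: 5 /f/ transparent; 4 /ṣ/ is itself a trigger — this domain ends here.
Target with no active source: position 8 stays [-emphatic].
[+RTR] positions on the surface: 1 4 6 7.

no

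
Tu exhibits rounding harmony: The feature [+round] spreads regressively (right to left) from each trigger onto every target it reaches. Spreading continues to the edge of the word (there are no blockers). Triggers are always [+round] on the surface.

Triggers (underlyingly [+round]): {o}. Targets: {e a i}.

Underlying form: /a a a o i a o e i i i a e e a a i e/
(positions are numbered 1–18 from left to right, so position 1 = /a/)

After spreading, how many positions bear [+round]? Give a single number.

From /o/ at 4 leftward: 3 /a/ → [+round]; 2 /a/ → [+round]; 1 /a/ → [+round]; word edge.
From /o/ at 7 leftward: 6 /a/ → [+round]; 5 /i/ → [+round]; 4 /o/ is itself a trigger — this domain ends here.
Targets with no active source: positions 8 9 10 11 12 13 14 15 16 17 18 stay [-round].
[+round] positions on the surface: 1 2 3 4 5 6 7.

7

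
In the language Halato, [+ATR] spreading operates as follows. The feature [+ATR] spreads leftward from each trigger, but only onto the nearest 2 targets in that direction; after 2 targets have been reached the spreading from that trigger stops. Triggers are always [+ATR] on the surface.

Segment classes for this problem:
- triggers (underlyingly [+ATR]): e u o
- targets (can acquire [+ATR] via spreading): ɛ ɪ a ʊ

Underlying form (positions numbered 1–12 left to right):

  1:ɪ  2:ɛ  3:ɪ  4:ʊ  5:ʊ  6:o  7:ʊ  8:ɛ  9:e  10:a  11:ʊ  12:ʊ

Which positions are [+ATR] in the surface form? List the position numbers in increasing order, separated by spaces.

From /o/ at 6 leftward: 5 /ʊ/ → [+ATR]; 4 /ʊ/ → [+ATR]; bound reached.
From /e/ at 9 leftward: 8 /ɛ/ → [+ATR]; 7 /ʊ/ → [+ATR]; bound reached.
Targets with no active source: positions 1 2 3 10 11 12 stay [-ATR].

4 5 6 7 8 9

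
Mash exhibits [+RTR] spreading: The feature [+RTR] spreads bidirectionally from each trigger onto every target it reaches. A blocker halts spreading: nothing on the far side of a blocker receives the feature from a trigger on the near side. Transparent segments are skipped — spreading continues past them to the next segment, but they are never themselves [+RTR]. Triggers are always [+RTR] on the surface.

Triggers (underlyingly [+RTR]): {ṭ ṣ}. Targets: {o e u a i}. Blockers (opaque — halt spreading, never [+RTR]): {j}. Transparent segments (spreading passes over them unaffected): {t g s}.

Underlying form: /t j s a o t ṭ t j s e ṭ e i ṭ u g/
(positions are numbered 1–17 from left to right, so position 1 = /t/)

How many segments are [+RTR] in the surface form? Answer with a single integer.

9

From /ṭ/ at 7 rightward: 8 /t/ transparent; 9 /j/ blocks.
From /ṭ/ at 7 leftward: 6 /t/ transparent; 5 /o/ → [+RTR]; 4 /a/ → [+RTR]; 3 /s/ transparent; 2 /j/ blocks.
From /ṭ/ at 12 rightward: 13 /e/ → [+RTR]; 14 /i/ → [+RTR]; 15 /ṭ/ is itself a trigger — this domain ends here.
From /ṭ/ at 12 leftward: 11 /e/ → [+RTR]; 10 /s/ transparent; 9 /j/ blocks.
From /ṭ/ at 15 rightward: 16 /u/ → [+RTR]; 17 /g/ transparent; word edge.
From /ṭ/ at 15 leftward: 14 /i/ → [+RTR]; 13 /e/ → [+RTR]; 12 /ṭ/ is itself a trigger — this domain ends here.
[+RTR] positions on the surface: 4 5 7 11 12 13 14 15 16.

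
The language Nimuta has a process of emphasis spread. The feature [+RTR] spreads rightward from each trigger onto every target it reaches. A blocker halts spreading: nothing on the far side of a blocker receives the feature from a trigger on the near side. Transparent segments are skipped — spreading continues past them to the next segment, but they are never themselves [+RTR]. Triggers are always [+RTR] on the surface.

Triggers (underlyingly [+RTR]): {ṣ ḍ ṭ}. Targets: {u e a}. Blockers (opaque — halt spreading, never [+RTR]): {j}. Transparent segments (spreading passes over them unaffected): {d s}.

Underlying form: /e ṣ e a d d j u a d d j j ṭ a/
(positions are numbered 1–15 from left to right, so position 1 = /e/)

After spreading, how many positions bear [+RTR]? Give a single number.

5

From /ṣ/ at 2 rightward: 3 /e/ → [+RTR]; 4 /a/ → [+RTR]; 5 /d/ transparent; 6 /d/ transparent; 7 /j/ blocks.
From /ṭ/ at 14 rightward: 15 /a/ → [+RTR]; word edge.
Targets with no active source: positions 1 8 9 stay [-emphatic].
[+RTR] positions on the surface: 2 3 4 14 15.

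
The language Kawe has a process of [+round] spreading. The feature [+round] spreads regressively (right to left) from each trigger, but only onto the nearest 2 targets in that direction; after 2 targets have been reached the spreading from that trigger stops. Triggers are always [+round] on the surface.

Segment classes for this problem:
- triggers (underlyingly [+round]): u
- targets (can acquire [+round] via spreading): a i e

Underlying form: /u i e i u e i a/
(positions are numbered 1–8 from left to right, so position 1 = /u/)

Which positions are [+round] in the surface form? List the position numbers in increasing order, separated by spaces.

1 3 4 5

From /u/ at 1 leftward: word edge.
From /u/ at 5 leftward: 4 /i/ → [+round]; 3 /e/ → [+round]; bound reached.
Targets with no active source: positions 2 6 7 8 stay [-round].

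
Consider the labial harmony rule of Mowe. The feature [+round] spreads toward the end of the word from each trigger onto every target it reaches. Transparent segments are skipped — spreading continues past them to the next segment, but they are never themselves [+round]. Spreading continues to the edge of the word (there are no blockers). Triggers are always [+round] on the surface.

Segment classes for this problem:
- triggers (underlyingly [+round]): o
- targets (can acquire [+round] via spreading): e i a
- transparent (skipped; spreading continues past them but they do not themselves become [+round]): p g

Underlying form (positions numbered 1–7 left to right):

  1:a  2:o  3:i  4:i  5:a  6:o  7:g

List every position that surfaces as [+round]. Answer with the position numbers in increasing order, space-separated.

2 3 4 5 6

From /o/ at 2 rightward: 3 /i/ → [+round]; 4 /i/ → [+round]; 5 /a/ → [+round]; 6 /o/ is itself a trigger — this domain ends here.
From /o/ at 6 rightward: 7 /g/ transparent; word edge.
Target with no active source: position 1 stays [-round].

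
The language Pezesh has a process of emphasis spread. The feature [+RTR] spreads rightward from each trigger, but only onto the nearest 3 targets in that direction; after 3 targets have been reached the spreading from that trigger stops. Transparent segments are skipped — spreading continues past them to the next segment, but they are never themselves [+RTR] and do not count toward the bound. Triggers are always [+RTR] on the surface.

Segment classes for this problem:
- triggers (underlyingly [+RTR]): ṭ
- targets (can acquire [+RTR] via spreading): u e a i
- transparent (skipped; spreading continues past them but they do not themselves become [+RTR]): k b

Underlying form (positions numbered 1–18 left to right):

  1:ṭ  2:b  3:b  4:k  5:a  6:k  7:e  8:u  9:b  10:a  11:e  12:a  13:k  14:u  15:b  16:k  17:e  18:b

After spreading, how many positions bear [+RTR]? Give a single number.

4

From /ṭ/ at 1 rightward: 2 /b/ transparent; 3 /b/ transparent; 4 /k/ transparent; 5 /a/ → [+RTR]; 6 /k/ transparent; 7 /e/ → [+RTR]; 8 /u/ → [+RTR]; bound reached.
Targets with no active source: positions 10 11 12 14 17 stay [-emphatic].
[+RTR] positions on the surface: 1 5 7 8.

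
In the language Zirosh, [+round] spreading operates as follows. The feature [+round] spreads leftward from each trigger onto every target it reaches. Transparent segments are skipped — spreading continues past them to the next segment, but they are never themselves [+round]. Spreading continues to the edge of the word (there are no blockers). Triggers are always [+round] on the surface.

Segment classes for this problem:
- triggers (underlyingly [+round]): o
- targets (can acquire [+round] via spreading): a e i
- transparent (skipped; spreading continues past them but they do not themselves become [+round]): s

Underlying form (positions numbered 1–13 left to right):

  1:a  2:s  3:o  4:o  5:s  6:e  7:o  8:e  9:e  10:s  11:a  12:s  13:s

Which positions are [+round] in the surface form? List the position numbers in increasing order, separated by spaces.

1 3 4 6 7

From /o/ at 3 leftward: 2 /s/ transparent; 1 /a/ → [+round]; word edge.
From /o/ at 4 leftward: 3 /o/ is itself a trigger — this domain ends here.
From /o/ at 7 leftward: 6 /e/ → [+round]; 5 /s/ transparent; 4 /o/ is itself a trigger — this domain ends here.
Targets with no active source: positions 8 9 11 stay [-round].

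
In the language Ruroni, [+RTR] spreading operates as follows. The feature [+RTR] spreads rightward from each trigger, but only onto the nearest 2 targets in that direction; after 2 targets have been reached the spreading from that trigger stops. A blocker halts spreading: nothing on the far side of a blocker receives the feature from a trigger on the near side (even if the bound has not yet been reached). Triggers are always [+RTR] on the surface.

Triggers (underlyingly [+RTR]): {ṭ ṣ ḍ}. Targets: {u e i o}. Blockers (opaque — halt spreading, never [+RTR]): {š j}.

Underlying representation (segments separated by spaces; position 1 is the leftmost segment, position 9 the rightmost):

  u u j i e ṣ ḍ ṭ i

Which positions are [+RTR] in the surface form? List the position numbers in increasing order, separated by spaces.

From /ṣ/ at 6 rightward: 7 /ḍ/ is itself a trigger — this domain ends here.
From /ḍ/ at 7 rightward: 8 /ṭ/ is itself a trigger — this domain ends here.
From /ṭ/ at 8 rightward: 9 /i/ → [+RTR]; word edge.
Targets with no active source: positions 1 2 4 5 stay [-emphatic].

6 7 8 9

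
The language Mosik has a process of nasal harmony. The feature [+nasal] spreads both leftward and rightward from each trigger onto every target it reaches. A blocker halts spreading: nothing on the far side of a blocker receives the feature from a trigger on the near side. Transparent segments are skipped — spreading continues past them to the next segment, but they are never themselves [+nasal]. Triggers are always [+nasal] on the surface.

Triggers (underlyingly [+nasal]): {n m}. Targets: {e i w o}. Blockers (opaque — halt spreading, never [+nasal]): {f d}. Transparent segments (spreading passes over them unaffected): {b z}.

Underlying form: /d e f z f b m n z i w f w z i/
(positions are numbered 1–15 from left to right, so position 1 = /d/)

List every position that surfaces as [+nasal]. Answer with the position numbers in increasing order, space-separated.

From /m/ at 7 rightward: 8 /n/ is itself a trigger — this domain ends here.
From /m/ at 7 leftward: 6 /b/ transparent; 5 /f/ blocks.
From /n/ at 8 rightward: 9 /z/ transparent; 10 /i/ → [+nasal]; 11 /w/ → [+nasal]; 12 /f/ blocks.
From /n/ at 8 leftward: 7 /m/ is itself a trigger — this domain ends here.
Targets with no active source: positions 2 13 15 stay [-nasal].

7 8 10 11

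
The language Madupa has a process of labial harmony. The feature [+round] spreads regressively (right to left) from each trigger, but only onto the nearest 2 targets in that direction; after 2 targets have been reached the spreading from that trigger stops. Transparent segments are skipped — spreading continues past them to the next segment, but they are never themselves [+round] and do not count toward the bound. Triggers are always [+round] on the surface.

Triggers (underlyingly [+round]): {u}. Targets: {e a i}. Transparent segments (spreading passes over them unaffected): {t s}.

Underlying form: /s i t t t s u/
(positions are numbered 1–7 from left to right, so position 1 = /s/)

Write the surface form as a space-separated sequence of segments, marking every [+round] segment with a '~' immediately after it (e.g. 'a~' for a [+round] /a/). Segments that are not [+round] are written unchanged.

s i~ t t t s u~

From /u/ at 7 leftward: 6 /s/ transparent; 5 /t/ transparent; 4 /t/ transparent; 3 /t/ transparent; 2 /i/ → [+round]; 1 /s/ transparent; word edge.
[+round] positions on the surface: 2 7.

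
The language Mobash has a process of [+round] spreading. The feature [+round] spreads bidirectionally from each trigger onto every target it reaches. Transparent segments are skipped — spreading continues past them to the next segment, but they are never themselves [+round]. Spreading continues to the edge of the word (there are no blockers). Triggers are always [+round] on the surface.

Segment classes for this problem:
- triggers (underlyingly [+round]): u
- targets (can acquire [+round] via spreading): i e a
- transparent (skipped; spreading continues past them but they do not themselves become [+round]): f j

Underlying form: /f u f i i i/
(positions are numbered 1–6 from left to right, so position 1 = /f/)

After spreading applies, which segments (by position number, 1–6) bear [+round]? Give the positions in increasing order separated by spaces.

2 4 5 6

From /u/ at 2 rightward: 3 /f/ transparent; 4 /i/ → [+round]; 5 /i/ → [+round]; 6 /i/ → [+round]; word edge.
From /u/ at 2 leftward: 1 /f/ transparent; word edge.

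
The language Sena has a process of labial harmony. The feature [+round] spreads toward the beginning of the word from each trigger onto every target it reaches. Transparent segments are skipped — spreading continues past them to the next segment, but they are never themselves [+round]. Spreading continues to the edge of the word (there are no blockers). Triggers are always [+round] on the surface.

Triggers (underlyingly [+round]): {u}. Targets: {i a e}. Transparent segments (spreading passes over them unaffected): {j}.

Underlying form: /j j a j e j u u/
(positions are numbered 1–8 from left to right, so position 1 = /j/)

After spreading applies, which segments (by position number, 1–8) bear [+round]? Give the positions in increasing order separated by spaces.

From /u/ at 7 leftward: 6 /j/ transparent; 5 /e/ → [+round]; 4 /j/ transparent; 3 /a/ → [+round]; 2 /j/ transparent; 1 /j/ transparent; word edge.
From /u/ at 8 leftward: 7 /u/ is itself a trigger — this domain ends here.

3 5 7 8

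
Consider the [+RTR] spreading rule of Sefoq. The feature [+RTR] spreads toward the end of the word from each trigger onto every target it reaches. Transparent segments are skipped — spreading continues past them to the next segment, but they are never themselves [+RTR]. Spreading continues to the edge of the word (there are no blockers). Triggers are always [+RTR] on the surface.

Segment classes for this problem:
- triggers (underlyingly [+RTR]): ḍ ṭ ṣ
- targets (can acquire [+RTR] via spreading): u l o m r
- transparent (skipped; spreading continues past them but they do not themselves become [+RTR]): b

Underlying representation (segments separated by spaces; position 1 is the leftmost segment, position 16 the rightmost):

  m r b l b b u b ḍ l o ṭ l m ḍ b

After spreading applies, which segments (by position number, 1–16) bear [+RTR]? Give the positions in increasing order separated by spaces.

9 10 11 12 13 14 15

From /ḍ/ at 9 rightward: 10 /l/ → [+RTR]; 11 /o/ → [+RTR]; 12 /ṭ/ is itself a trigger — this domain ends here.
From /ṭ/ at 12 rightward: 13 /l/ → [+RTR]; 14 /m/ → [+RTR]; 15 /ḍ/ is itself a trigger — this domain ends here.
From /ḍ/ at 15 rightward: 16 /b/ transparent; word edge.
Targets with no active source: positions 1 2 4 7 stay [-emphatic].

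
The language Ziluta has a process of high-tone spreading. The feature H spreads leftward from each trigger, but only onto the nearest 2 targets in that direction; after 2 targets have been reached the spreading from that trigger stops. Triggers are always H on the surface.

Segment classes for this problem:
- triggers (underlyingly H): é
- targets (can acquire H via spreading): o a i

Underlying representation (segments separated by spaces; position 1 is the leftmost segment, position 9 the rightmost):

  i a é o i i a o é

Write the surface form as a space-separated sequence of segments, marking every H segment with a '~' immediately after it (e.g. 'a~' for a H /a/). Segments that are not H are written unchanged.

i~ a~ é~ o i i a~ o~ é~

From /é/ at 3 leftward: 2 /a/ → H; 1 /i/ → H; bound reached.
From /é/ at 9 leftward: 8 /o/ → H; 7 /a/ → H; bound reached.
Targets with no active source: positions 4 5 6 stay [-high tone].
H positions on the surface: 1 2 3 7 8 9.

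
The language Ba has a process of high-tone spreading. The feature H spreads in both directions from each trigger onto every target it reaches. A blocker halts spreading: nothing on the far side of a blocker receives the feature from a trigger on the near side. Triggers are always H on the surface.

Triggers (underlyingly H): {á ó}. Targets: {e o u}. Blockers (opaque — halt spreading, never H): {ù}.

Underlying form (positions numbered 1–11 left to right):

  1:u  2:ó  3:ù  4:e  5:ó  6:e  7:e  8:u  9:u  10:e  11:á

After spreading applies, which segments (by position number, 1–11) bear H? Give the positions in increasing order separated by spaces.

From /ó/ at 2 rightward: 3 /ù/ blocks.
From /ó/ at 2 leftward: 1 /u/ → H; word edge.
From /ó/ at 5 rightward: 6 /e/ → H; 7 /e/ → H; 8 /u/ → H; 9 /u/ → H; 10 /e/ → H; 11 /á/ is itself a trigger — this domain ends here.
From /ó/ at 5 leftward: 4 /e/ → H; 3 /ù/ blocks.
From /á/ at 11 rightward: word edge.
From /á/ at 11 leftward: 10 /e/ → H; 9 /u/ → H; 8 /u/ → H; 7 /e/ → H; 6 /e/ → H; 5 /ó/ is itself a trigger — this domain ends here.

1 2 4 5 6 7 8 9 10 11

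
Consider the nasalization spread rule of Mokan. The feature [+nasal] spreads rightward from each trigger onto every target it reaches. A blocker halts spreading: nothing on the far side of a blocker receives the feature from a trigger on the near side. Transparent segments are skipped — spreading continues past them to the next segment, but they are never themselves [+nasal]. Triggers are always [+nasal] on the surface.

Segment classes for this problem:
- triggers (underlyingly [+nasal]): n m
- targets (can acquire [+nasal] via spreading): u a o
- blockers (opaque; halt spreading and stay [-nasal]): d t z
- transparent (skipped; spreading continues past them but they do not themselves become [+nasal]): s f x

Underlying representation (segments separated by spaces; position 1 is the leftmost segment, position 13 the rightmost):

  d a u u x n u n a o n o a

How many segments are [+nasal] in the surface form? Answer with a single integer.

8

From /n/ at 6 rightward: 7 /u/ → [+nasal]; 8 /n/ is itself a trigger — this domain ends here.
From /n/ at 8 rightward: 9 /a/ → [+nasal]; 10 /o/ → [+nasal]; 11 /n/ is itself a trigger — this domain ends here.
From /n/ at 11 rightward: 12 /o/ → [+nasal]; 13 /a/ → [+nasal]; word edge.
Targets with no active source: positions 2 3 4 stay [-nasal].
[+nasal] positions on the surface: 6 7 8 9 10 11 12 13.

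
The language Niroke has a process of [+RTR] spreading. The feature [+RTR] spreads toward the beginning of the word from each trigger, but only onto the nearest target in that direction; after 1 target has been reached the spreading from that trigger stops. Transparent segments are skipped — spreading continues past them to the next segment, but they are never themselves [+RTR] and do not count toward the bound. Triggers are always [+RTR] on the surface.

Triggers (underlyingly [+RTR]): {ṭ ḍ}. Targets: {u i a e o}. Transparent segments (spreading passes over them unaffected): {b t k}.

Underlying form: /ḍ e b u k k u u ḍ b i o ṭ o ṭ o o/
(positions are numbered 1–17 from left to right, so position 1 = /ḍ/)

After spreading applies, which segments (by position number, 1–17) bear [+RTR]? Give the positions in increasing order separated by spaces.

1 8 9 12 13 14 15

From /ḍ/ at 1 leftward: word edge.
From /ḍ/ at 9 leftward: 8 /u/ → [+RTR]; bound reached.
From /ṭ/ at 13 leftward: 12 /o/ → [+RTR]; bound reached.
From /ṭ/ at 15 leftward: 14 /o/ → [+RTR]; bound reached.
Targets with no active source: positions 2 4 7 11 16 17 stay [-emphatic].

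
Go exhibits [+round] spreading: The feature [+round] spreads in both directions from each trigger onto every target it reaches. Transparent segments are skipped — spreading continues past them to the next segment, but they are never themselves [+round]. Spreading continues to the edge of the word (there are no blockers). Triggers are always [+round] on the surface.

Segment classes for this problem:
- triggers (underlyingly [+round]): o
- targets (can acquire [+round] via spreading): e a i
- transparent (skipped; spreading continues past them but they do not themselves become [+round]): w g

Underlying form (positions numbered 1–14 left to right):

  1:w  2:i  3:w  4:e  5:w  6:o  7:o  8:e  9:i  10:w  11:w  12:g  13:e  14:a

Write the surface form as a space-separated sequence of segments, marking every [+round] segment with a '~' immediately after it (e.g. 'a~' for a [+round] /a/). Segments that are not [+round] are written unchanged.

w i~ w e~ w o~ o~ e~ i~ w w g e~ a~

From /o/ at 6 rightward: 7 /o/ is itself a trigger — this domain ends here.
From /o/ at 6 leftward: 5 /w/ transparent; 4 /e/ → [+round]; 3 /w/ transparent; 2 /i/ → [+round]; 1 /w/ transparent; word edge.
From /o/ at 7 rightward: 8 /e/ → [+round]; 9 /i/ → [+round]; 10 /w/ transparent; 11 /w/ transparent; 12 /g/ transparent; 13 /e/ → [+round]; 14 /a/ → [+round]; word edge.
From /o/ at 7 leftward: 6 /o/ is itself a trigger — this domain ends here.
[+round] positions on the surface: 2 4 6 7 8 9 13 14.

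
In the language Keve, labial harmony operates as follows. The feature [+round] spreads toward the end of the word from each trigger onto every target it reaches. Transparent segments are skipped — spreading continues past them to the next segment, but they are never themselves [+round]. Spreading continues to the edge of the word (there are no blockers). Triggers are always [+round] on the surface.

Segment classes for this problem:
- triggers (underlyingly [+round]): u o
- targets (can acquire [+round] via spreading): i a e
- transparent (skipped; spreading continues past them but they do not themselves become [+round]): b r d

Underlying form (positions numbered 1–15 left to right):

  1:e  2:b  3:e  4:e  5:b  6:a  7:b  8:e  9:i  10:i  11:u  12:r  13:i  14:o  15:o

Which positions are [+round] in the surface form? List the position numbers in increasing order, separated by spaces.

From /u/ at 11 rightward: 12 /r/ transparent; 13 /i/ → [+round]; 14 /o/ is itself a trigger — this domain ends here.
From /o/ at 14 rightward: 15 /o/ is itself a trigger — this domain ends here.
From /o/ at 15 rightward: word edge.
Targets with no active source: positions 1 3 4 6 8 9 10 stay [-round].

11 13 14 15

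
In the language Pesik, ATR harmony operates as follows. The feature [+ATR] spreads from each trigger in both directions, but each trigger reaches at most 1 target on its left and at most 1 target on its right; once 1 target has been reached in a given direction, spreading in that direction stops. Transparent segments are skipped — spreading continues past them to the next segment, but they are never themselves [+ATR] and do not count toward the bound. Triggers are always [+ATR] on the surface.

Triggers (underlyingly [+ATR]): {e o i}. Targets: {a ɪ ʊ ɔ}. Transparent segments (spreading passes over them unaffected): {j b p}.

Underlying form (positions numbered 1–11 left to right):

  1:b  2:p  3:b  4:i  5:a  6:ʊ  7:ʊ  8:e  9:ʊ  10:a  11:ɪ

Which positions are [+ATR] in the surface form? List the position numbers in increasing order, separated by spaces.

From /i/ at 4 rightward: 5 /a/ → [+ATR]; bound reached.
From /i/ at 4 leftward: 3 /b/ transparent; 2 /p/ transparent; 1 /b/ transparent; word edge.
From /e/ at 8 rightward: 9 /ʊ/ → [+ATR]; bound reached.
From /e/ at 8 leftward: 7 /ʊ/ → [+ATR]; bound reached.
Targets with no active source: positions 6 10 11 stay [-ATR].

4 5 7 8 9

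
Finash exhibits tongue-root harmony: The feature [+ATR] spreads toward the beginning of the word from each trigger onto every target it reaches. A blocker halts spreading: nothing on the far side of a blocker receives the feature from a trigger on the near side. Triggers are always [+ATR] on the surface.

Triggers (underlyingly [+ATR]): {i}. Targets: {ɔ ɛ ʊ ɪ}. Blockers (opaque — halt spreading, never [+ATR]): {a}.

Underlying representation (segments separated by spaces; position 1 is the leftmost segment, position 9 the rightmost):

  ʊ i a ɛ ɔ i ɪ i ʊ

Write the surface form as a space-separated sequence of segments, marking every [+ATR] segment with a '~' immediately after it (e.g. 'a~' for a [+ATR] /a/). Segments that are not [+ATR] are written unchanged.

From /i/ at 2 leftward: 1 /ʊ/ → [+ATR]; word edge.
From /i/ at 6 leftward: 5 /ɔ/ → [+ATR]; 4 /ɛ/ → [+ATR]; 3 /a/ blocks.
From /i/ at 8 leftward: 7 /ɪ/ → [+ATR]; 6 /i/ is itself a trigger — this domain ends here.
Target with no active source: position 9 stays [-ATR].
[+ATR] positions on the surface: 1 2 4 5 6 7 8.

ʊ~ i~ a ɛ~ ɔ~ i~ ɪ~ i~ ʊ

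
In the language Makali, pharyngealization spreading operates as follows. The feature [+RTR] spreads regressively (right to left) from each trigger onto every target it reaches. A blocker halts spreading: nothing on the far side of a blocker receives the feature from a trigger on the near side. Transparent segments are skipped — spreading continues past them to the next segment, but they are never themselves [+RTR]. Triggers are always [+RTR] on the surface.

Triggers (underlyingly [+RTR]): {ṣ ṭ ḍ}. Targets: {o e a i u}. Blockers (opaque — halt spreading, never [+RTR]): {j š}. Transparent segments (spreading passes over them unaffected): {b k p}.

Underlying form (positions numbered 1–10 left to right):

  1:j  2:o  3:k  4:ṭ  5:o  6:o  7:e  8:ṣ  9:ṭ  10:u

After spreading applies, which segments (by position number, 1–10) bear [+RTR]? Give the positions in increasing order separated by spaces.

2 4 5 6 7 8 9

From /ṭ/ at 4 leftward: 3 /k/ transparent; 2 /o/ → [+RTR]; 1 /j/ blocks.
From /ṣ/ at 8 leftward: 7 /e/ → [+RTR]; 6 /o/ → [+RTR]; 5 /o/ → [+RTR]; 4 /ṭ/ is itself a trigger — this domain ends here.
From /ṭ/ at 9 leftward: 8 /ṣ/ is itself a trigger — this domain ends here.
Target with no active source: position 10 stays [-emphatic].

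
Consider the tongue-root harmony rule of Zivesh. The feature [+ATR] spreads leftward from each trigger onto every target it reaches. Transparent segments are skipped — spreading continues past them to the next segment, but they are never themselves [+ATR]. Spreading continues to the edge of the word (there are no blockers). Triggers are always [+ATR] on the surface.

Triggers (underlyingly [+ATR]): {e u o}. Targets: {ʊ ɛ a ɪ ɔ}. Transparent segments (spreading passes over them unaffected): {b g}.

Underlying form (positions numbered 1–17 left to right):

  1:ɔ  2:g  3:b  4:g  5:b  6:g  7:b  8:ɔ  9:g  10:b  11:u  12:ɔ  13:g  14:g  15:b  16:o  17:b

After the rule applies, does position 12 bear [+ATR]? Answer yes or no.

yes

From /u/ at 11 leftward: 10 /b/ transparent; 9 /g/ transparent; 8 /ɔ/ → [+ATR]; 7 /b/ transparent; 6 /g/ transparent; 5 /b/ transparent; 4 /g/ transparent; 3 /b/ transparent; 2 /g/ transparent; 1 /ɔ/ → [+ATR]; word edge.
From /o/ at 16 leftward: 15 /b/ transparent; 14 /g/ transparent; 13 /g/ transparent; 12 /ɔ/ → [+ATR]; 11 /u/ is itself a trigger — this domain ends here.
[+ATR] positions on the surface: 1 8 11 12 16.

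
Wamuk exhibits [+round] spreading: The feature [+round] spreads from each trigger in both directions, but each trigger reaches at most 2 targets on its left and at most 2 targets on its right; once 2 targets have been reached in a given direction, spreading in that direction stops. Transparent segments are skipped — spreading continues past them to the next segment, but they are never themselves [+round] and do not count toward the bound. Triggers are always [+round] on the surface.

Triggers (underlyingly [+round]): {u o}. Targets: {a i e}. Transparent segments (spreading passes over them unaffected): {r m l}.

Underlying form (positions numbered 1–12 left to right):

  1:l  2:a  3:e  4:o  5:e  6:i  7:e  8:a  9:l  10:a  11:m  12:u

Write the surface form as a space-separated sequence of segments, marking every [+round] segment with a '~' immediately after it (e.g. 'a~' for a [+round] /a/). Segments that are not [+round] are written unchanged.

l a~ e~ o~ e~ i~ e a~ l a~ m u~

From /o/ at 4 rightward: 5 /e/ → [+round]; 6 /i/ → [+round]; bound reached.
From /o/ at 4 leftward: 3 /e/ → [+round]; 2 /a/ → [+round]; bound reached.
From /u/ at 12 rightward: word edge.
From /u/ at 12 leftward: 11 /m/ transparent; 10 /a/ → [+round]; 9 /l/ transparent; 8 /a/ → [+round]; bound reached.
Target with no active source: position 7 stays [-round].
[+round] positions on the surface: 2 3 4 5 6 8 10 12.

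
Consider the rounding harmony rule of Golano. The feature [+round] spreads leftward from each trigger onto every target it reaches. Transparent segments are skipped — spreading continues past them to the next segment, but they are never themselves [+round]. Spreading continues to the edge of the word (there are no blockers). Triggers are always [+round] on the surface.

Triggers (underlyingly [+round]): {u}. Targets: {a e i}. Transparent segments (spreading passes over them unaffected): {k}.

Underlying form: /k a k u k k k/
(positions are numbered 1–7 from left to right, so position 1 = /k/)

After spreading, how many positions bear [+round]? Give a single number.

From /u/ at 4 leftward: 3 /k/ transparent; 2 /a/ → [+round]; 1 /k/ transparent; word edge.
[+round] positions on the surface: 2 4.

2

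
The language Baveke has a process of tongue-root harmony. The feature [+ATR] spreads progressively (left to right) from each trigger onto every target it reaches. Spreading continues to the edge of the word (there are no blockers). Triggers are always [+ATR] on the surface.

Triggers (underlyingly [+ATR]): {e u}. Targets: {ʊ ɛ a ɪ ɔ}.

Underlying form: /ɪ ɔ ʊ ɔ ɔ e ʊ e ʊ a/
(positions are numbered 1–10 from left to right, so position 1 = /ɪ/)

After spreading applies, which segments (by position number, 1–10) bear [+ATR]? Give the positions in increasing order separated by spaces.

From /e/ at 6 rightward: 7 /ʊ/ → [+ATR]; 8 /e/ is itself a trigger — this domain ends here.
From /e/ at 8 rightward: 9 /ʊ/ → [+ATR]; 10 /a/ → [+ATR]; word edge.
Targets with no active source: positions 1 2 3 4 5 stay [-ATR].

6 7 8 9 10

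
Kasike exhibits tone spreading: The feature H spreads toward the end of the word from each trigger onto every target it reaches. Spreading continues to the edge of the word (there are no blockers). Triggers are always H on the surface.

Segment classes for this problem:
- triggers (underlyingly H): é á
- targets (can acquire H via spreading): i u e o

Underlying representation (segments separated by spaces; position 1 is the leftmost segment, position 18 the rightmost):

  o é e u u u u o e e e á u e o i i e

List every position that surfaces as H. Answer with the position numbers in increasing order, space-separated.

From /é/ at 2 rightward: 3 /e/ → H; 4 /u/ → H; 5 /u/ → H; 6 /u/ → H; 7 /u/ → H; 8 /o/ → H; 9 /e/ → H; 10 /e/ → H; 11 /e/ → H; 12 /á/ is itself a trigger — this domain ends here.
From /á/ at 12 rightward: 13 /u/ → H; 14 /e/ → H; 15 /o/ → H; 16 /i/ → H; 17 /i/ → H; 18 /e/ → H; word edge.
Target with no active source: position 1 stays [-high tone].

2 3 4 5 6 7 8 9 10 11 12 13 14 15 16 17 18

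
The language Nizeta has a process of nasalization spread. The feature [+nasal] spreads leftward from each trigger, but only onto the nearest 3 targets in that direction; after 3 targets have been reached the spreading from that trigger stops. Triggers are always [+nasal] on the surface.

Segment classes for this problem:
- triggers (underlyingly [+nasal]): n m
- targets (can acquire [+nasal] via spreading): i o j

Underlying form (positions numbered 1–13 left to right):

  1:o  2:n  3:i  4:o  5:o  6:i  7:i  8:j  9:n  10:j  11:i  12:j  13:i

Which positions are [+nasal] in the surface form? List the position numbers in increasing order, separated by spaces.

From /n/ at 2 leftward: 1 /o/ → [+nasal]; word edge.
From /n/ at 9 leftward: 8 /j/ → [+nasal]; 7 /i/ → [+nasal]; 6 /i/ → [+nasal]; bound reached.
Targets with no active source: positions 3 4 5 10 11 12 13 stay [-nasal].

1 2 6 7 8 9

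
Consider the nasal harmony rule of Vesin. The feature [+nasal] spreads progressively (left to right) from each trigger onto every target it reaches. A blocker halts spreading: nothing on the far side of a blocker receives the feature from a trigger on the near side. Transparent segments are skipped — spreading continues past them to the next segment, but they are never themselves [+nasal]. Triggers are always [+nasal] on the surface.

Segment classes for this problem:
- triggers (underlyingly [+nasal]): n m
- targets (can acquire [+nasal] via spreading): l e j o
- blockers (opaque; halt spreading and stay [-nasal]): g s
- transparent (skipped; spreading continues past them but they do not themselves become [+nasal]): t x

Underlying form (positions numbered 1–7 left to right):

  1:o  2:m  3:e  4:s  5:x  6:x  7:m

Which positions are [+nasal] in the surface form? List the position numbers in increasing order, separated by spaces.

From /m/ at 2 rightward: 3 /e/ → [+nasal]; 4 /s/ blocks.
From /m/ at 7 rightward: word edge.
Target with no active source: position 1 stays [-nasal].

2 3 7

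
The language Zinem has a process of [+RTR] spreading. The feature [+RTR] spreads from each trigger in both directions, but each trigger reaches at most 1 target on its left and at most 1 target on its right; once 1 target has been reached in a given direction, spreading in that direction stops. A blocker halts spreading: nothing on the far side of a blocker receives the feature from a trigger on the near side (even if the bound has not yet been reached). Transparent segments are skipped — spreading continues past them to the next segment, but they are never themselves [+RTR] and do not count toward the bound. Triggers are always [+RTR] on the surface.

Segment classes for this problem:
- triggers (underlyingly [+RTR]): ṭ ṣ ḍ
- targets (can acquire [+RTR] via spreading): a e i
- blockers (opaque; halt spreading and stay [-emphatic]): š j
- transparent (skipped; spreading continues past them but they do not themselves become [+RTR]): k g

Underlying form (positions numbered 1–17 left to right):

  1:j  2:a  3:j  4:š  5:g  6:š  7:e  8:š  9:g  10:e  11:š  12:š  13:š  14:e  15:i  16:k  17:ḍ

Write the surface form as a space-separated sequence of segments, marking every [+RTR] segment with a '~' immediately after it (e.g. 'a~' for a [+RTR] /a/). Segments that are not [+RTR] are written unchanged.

j a j š g š e š g e š š š e i~ k ḍ~

From /ḍ/ at 17 rightward: word edge.
From /ḍ/ at 17 leftward: 16 /k/ transparent; 15 /i/ → [+RTR]; bound reached.
Targets with no active source: positions 2 7 10 14 stay [-emphatic].
[+RTR] positions on the surface: 15 17.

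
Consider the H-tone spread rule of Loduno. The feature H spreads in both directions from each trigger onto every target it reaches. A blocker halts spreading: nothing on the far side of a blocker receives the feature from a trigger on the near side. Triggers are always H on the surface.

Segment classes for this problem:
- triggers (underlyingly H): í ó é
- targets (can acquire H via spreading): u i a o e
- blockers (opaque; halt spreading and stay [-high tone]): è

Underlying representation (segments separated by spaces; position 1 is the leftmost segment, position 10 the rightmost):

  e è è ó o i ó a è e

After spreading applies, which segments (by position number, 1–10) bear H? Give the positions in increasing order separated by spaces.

4 5 6 7 8

From /ó/ at 4 rightward: 5 /o/ → H; 6 /i/ → H; 7 /ó/ is itself a trigger — this domain ends here.
From /ó/ at 4 leftward: 3 /è/ blocks.
From /ó/ at 7 rightward: 8 /a/ → H; 9 /è/ blocks.
From /ó/ at 7 leftward: 6 /i/ → H; 5 /o/ → H; 4 /ó/ is itself a trigger — this domain ends here.
Targets with no active source: positions 1 10 stay [-high tone].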